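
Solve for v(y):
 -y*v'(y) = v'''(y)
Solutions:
 v(y) = C1 + Integral(C2*airyai(-y) + C3*airybi(-y), y)


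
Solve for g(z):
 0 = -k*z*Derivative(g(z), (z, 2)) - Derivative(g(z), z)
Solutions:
 g(z) = C1 + z^(((re(k) - 1)*re(k) + im(k)^2)/(re(k)^2 + im(k)^2))*(C2*sin(log(z)*Abs(im(k))/(re(k)^2 + im(k)^2)) + C3*cos(log(z)*im(k)/(re(k)^2 + im(k)^2)))


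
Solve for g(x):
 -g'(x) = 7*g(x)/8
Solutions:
 g(x) = C1*exp(-7*x/8)


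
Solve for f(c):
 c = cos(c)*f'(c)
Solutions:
 f(c) = C1 + Integral(c/cos(c), c)


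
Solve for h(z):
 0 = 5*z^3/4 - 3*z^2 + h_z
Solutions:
 h(z) = C1 - 5*z^4/16 + z^3


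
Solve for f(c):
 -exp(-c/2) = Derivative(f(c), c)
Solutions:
 f(c) = C1 + 2*exp(-c/2)


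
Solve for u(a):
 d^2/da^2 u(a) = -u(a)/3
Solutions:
 u(a) = C1*sin(sqrt(3)*a/3) + C2*cos(sqrt(3)*a/3)


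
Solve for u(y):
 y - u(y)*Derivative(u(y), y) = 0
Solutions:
 u(y) = -sqrt(C1 + y^2)
 u(y) = sqrt(C1 + y^2)


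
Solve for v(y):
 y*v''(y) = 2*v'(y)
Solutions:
 v(y) = C1 + C2*y^3


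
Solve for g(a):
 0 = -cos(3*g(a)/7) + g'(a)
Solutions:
 -a - 7*log(sin(3*g(a)/7) - 1)/6 + 7*log(sin(3*g(a)/7) + 1)/6 = C1


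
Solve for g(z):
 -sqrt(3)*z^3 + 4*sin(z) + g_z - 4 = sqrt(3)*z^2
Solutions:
 g(z) = C1 + sqrt(3)*z^4/4 + sqrt(3)*z^3/3 + 4*z + 4*cos(z)


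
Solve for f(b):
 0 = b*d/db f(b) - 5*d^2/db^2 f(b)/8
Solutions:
 f(b) = C1 + C2*erfi(2*sqrt(5)*b/5)


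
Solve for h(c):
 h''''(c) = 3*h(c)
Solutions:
 h(c) = C1*exp(-3^(1/4)*c) + C2*exp(3^(1/4)*c) + C3*sin(3^(1/4)*c) + C4*cos(3^(1/4)*c)


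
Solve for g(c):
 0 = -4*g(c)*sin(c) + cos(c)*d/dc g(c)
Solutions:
 g(c) = C1/cos(c)^4


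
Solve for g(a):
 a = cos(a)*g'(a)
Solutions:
 g(a) = C1 + Integral(a/cos(a), a)


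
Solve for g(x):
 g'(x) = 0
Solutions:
 g(x) = C1


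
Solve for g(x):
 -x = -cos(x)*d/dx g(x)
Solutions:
 g(x) = C1 + Integral(x/cos(x), x)


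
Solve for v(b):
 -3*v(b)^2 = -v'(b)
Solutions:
 v(b) = -1/(C1 + 3*b)


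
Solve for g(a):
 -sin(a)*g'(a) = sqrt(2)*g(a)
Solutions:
 g(a) = C1*(cos(a) + 1)^(sqrt(2)/2)/(cos(a) - 1)^(sqrt(2)/2)


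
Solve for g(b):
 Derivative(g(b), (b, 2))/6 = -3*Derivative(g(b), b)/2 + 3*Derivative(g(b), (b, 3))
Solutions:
 g(b) = C1 + C2*exp(b*(1 - sqrt(649))/36) + C3*exp(b*(1 + sqrt(649))/36)


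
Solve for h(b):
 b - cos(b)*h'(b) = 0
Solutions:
 h(b) = C1 + Integral(b/cos(b), b)


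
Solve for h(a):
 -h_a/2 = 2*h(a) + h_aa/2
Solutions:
 h(a) = (C1*sin(sqrt(15)*a/2) + C2*cos(sqrt(15)*a/2))*exp(-a/2)


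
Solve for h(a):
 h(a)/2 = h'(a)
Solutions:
 h(a) = C1*exp(a/2)


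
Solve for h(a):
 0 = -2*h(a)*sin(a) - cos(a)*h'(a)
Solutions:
 h(a) = C1*cos(a)^2


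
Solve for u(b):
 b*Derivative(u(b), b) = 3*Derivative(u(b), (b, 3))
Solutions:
 u(b) = C1 + Integral(C2*airyai(3^(2/3)*b/3) + C3*airybi(3^(2/3)*b/3), b)


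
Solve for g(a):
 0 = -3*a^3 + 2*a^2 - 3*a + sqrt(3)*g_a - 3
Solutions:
 g(a) = C1 + sqrt(3)*a^4/4 - 2*sqrt(3)*a^3/9 + sqrt(3)*a^2/2 + sqrt(3)*a


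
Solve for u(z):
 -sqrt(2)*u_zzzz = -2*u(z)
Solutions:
 u(z) = C1*exp(-2^(1/8)*z) + C2*exp(2^(1/8)*z) + C3*sin(2^(1/8)*z) + C4*cos(2^(1/8)*z)


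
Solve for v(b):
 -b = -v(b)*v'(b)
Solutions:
 v(b) = -sqrt(C1 + b^2)
 v(b) = sqrt(C1 + b^2)


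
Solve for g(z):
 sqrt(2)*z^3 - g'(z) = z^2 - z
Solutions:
 g(z) = C1 + sqrt(2)*z^4/4 - z^3/3 + z^2/2


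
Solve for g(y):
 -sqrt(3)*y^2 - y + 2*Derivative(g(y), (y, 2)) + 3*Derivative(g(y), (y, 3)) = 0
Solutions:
 g(y) = C1 + C2*y + C3*exp(-2*y/3) + sqrt(3)*y^4/24 + y^3*(1 - 3*sqrt(3))/12 - 3*y^2*(1 - 3*sqrt(3))/8


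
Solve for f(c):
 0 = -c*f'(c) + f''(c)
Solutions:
 f(c) = C1 + C2*erfi(sqrt(2)*c/2)


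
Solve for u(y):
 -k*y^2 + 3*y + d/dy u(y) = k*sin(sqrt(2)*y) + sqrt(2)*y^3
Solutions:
 u(y) = C1 + k*y^3/3 - sqrt(2)*k*cos(sqrt(2)*y)/2 + sqrt(2)*y^4/4 - 3*y^2/2


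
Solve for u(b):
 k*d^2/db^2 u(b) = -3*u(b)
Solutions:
 u(b) = C1*exp(-sqrt(3)*b*sqrt(-1/k)) + C2*exp(sqrt(3)*b*sqrt(-1/k))


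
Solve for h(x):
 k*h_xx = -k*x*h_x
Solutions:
 h(x) = C1 + C2*erf(sqrt(2)*x/2)


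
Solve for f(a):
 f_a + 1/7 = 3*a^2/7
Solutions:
 f(a) = C1 + a^3/7 - a/7


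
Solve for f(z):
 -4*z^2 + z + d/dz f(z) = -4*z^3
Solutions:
 f(z) = C1 - z^4 + 4*z^3/3 - z^2/2


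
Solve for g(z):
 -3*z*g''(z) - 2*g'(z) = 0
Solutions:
 g(z) = C1 + C2*z^(1/3)


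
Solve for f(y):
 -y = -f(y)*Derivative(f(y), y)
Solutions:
 f(y) = -sqrt(C1 + y^2)
 f(y) = sqrt(C1 + y^2)


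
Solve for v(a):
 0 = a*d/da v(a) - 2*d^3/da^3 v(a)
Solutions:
 v(a) = C1 + Integral(C2*airyai(2^(2/3)*a/2) + C3*airybi(2^(2/3)*a/2), a)


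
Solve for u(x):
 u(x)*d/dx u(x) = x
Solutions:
 u(x) = -sqrt(C1 + x^2)
 u(x) = sqrt(C1 + x^2)


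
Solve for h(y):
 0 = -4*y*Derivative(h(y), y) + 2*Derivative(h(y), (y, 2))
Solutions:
 h(y) = C1 + C2*erfi(y)


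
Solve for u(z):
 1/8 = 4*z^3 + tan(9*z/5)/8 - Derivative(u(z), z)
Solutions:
 u(z) = C1 + z^4 - z/8 - 5*log(cos(9*z/5))/72


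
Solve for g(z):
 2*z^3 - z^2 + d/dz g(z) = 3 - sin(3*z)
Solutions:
 g(z) = C1 - z^4/2 + z^3/3 + 3*z + cos(3*z)/3


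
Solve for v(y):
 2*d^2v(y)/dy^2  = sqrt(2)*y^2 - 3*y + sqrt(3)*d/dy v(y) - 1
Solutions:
 v(y) = C1 + C2*exp(sqrt(3)*y/2) - sqrt(6)*y^3/9 - 2*sqrt(2)*y^2/3 + sqrt(3)*y^2/2 - 8*sqrt(6)*y/9 + sqrt(3)*y/3 + 2*y


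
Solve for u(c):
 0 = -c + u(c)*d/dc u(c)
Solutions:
 u(c) = -sqrt(C1 + c^2)
 u(c) = sqrt(C1 + c^2)


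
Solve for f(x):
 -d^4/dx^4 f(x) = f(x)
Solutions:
 f(x) = (C1*sin(sqrt(2)*x/2) + C2*cos(sqrt(2)*x/2))*exp(-sqrt(2)*x/2) + (C3*sin(sqrt(2)*x/2) + C4*cos(sqrt(2)*x/2))*exp(sqrt(2)*x/2)


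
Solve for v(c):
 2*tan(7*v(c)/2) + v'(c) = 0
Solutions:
 v(c) = -2*asin(C1*exp(-7*c))/7 + 2*pi/7
 v(c) = 2*asin(C1*exp(-7*c))/7


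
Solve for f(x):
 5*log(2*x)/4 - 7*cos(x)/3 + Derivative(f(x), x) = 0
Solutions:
 f(x) = C1 - 5*x*log(x)/4 - 5*x*log(2)/4 + 5*x/4 + 7*sin(x)/3


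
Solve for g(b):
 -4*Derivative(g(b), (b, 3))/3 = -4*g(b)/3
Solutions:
 g(b) = C3*exp(b) + (C1*sin(sqrt(3)*b/2) + C2*cos(sqrt(3)*b/2))*exp(-b/2)


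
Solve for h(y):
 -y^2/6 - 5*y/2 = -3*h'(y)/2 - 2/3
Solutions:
 h(y) = C1 + y^3/27 + 5*y^2/6 - 4*y/9


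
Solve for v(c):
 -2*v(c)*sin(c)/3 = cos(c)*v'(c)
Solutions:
 v(c) = C1*cos(c)^(2/3)


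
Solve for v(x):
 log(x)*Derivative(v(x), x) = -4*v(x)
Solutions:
 v(x) = C1*exp(-4*li(x))


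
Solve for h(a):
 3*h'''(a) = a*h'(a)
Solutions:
 h(a) = C1 + Integral(C2*airyai(3^(2/3)*a/3) + C3*airybi(3^(2/3)*a/3), a)


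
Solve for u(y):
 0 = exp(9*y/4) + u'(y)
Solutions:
 u(y) = C1 - 4*exp(9*y/4)/9


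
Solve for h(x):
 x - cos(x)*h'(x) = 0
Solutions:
 h(x) = C1 + Integral(x/cos(x), x)


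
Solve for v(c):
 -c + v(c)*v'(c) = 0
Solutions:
 v(c) = -sqrt(C1 + c^2)
 v(c) = sqrt(C1 + c^2)


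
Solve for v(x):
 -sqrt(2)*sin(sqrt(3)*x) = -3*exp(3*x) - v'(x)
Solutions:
 v(x) = C1 - exp(3*x) - sqrt(6)*cos(sqrt(3)*x)/3


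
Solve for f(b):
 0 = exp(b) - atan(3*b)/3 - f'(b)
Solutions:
 f(b) = C1 - b*atan(3*b)/3 + exp(b) + log(9*b^2 + 1)/18


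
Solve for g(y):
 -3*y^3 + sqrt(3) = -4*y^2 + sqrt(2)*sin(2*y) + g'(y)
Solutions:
 g(y) = C1 - 3*y^4/4 + 4*y^3/3 + sqrt(3)*y + sqrt(2)*cos(2*y)/2


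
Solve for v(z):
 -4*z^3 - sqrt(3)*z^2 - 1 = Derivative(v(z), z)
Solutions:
 v(z) = C1 - z^4 - sqrt(3)*z^3/3 - z


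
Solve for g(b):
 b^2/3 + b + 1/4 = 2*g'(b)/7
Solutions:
 g(b) = C1 + 7*b^3/18 + 7*b^2/4 + 7*b/8


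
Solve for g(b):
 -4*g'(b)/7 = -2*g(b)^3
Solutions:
 g(b) = -sqrt(-1/(C1 + 7*b))
 g(b) = sqrt(-1/(C1 + 7*b))


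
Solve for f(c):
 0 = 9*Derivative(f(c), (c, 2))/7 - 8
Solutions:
 f(c) = C1 + C2*c + 28*c^2/9


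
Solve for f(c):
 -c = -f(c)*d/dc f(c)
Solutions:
 f(c) = -sqrt(C1 + c^2)
 f(c) = sqrt(C1 + c^2)


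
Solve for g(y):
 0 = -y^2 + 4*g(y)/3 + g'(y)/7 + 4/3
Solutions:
 g(y) = C1*exp(-28*y/3) + 3*y^2/4 - 9*y/56 - 1541/1568


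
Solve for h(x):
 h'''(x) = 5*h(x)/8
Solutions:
 h(x) = C3*exp(5^(1/3)*x/2) + (C1*sin(sqrt(3)*5^(1/3)*x/4) + C2*cos(sqrt(3)*5^(1/3)*x/4))*exp(-5^(1/3)*x/4)


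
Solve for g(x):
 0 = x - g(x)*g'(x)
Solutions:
 g(x) = -sqrt(C1 + x^2)
 g(x) = sqrt(C1 + x^2)


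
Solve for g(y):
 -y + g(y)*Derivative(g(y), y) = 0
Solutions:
 g(y) = -sqrt(C1 + y^2)
 g(y) = sqrt(C1 + y^2)


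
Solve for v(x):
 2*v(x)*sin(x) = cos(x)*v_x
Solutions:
 v(x) = C1/cos(x)^2


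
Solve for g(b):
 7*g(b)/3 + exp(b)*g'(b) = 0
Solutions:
 g(b) = C1*exp(7*exp(-b)/3)


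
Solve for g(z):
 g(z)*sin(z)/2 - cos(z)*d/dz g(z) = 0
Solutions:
 g(z) = C1/sqrt(cos(z))


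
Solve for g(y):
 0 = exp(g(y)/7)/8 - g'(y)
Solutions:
 g(y) = 7*log(-1/(C1 + y)) + 7*log(56)


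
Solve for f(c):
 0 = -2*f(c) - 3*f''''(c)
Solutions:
 f(c) = (C1*sin(6^(3/4)*c/6) + C2*cos(6^(3/4)*c/6))*exp(-6^(3/4)*c/6) + (C3*sin(6^(3/4)*c/6) + C4*cos(6^(3/4)*c/6))*exp(6^(3/4)*c/6)


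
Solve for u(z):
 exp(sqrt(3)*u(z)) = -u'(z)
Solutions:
 u(z) = sqrt(3)*(2*log(1/(C1 + z)) - log(3))/6


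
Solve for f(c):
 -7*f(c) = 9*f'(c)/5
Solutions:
 f(c) = C1*exp(-35*c/9)


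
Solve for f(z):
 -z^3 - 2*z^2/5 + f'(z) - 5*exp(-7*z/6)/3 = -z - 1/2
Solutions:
 f(z) = C1 + z^4/4 + 2*z^3/15 - z^2/2 - z/2 - 10*exp(-7*z/6)/7


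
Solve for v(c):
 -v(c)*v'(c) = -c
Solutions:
 v(c) = -sqrt(C1 + c^2)
 v(c) = sqrt(C1 + c^2)


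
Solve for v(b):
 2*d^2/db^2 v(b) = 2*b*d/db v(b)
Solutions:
 v(b) = C1 + C2*erfi(sqrt(2)*b/2)


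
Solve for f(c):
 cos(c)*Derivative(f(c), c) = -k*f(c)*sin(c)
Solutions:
 f(c) = C1*exp(k*log(cos(c)))


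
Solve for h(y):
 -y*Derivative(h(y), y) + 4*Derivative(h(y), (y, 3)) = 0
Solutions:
 h(y) = C1 + Integral(C2*airyai(2^(1/3)*y/2) + C3*airybi(2^(1/3)*y/2), y)


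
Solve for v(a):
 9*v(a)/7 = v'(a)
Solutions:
 v(a) = C1*exp(9*a/7)


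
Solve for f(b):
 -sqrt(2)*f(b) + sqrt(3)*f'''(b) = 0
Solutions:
 f(b) = C3*exp(2^(1/6)*3^(5/6)*b/3) + (C1*sin(2^(1/6)*3^(1/3)*b/2) + C2*cos(2^(1/6)*3^(1/3)*b/2))*exp(-2^(1/6)*3^(5/6)*b/6)


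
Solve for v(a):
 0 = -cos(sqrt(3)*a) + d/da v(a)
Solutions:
 v(a) = C1 + sqrt(3)*sin(sqrt(3)*a)/3


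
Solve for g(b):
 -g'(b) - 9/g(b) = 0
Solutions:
 g(b) = -sqrt(C1 - 18*b)
 g(b) = sqrt(C1 - 18*b)


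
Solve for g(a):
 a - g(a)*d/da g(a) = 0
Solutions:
 g(a) = -sqrt(C1 + a^2)
 g(a) = sqrt(C1 + a^2)


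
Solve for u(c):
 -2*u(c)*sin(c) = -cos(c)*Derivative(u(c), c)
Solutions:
 u(c) = C1/cos(c)^2


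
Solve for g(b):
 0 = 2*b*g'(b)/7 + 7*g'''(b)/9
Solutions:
 g(b) = C1 + Integral(C2*airyai(-126^(1/3)*b/7) + C3*airybi(-126^(1/3)*b/7), b)


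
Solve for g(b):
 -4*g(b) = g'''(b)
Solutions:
 g(b) = C3*exp(-2^(2/3)*b) + (C1*sin(2^(2/3)*sqrt(3)*b/2) + C2*cos(2^(2/3)*sqrt(3)*b/2))*exp(2^(2/3)*b/2)


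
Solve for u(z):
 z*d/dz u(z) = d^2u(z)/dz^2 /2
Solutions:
 u(z) = C1 + C2*erfi(z)


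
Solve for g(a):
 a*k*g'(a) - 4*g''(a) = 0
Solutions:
 g(a) = Piecewise((-sqrt(2)*sqrt(pi)*C1*erf(sqrt(2)*a*sqrt(-k)/4)/sqrt(-k) - C2, (k > 0) | (k < 0)), (-C1*a - C2, True))


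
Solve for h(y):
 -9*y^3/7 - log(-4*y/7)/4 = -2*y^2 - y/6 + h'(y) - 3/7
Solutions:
 h(y) = C1 - 9*y^4/28 + 2*y^3/3 + y^2/12 - y*log(-y)/4 + y*(-14*log(2) + 7*log(7) + 19)/28


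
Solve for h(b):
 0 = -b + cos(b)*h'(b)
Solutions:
 h(b) = C1 + Integral(b/cos(b), b)


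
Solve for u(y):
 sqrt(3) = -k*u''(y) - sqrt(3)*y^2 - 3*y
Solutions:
 u(y) = C1 + C2*y - sqrt(3)*y^4/(12*k) - y^3/(2*k) - sqrt(3)*y^2/(2*k)


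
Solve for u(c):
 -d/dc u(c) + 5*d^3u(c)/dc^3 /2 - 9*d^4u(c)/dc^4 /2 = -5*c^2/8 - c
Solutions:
 u(c) = C1 + C2*exp(c*(25/(27*sqrt(5811) + 2062)^(1/3) + 10 + (27*sqrt(5811) + 2062)^(1/3))/54)*sin(sqrt(3)*c*(-(27*sqrt(5811) + 2062)^(1/3) + 25/(27*sqrt(5811) + 2062)^(1/3))/54) + C3*exp(c*(25/(27*sqrt(5811) + 2062)^(1/3) + 10 + (27*sqrt(5811) + 2062)^(1/3))/54)*cos(sqrt(3)*c*(-(27*sqrt(5811) + 2062)^(1/3) + 25/(27*sqrt(5811) + 2062)^(1/3))/54) + C4*exp(c*(-(27*sqrt(5811) + 2062)^(1/3) - 25/(27*sqrt(5811) + 2062)^(1/3) + 5)/27) + 5*c^3/24 + c^2/2 + 25*c/8


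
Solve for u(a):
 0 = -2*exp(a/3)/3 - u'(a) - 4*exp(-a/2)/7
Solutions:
 u(a) = C1 - 2*exp(a/3) + 8*exp(-a/2)/7


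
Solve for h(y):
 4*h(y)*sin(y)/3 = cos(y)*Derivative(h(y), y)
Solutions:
 h(y) = C1/cos(y)^(4/3)


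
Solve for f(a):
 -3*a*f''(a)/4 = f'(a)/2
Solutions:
 f(a) = C1 + C2*a^(1/3)


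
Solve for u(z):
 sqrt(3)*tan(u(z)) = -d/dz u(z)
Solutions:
 u(z) = pi - asin(C1*exp(-sqrt(3)*z))
 u(z) = asin(C1*exp(-sqrt(3)*z))


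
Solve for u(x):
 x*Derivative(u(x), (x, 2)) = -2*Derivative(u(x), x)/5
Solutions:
 u(x) = C1 + C2*x^(3/5)


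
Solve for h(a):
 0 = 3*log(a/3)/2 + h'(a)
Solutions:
 h(a) = C1 - 3*a*log(a)/2 + 3*a/2 + 3*a*log(3)/2


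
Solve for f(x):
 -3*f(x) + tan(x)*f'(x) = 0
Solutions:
 f(x) = C1*sin(x)^3


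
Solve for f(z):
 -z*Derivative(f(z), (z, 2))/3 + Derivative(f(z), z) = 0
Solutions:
 f(z) = C1 + C2*z^4


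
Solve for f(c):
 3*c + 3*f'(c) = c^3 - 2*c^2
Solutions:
 f(c) = C1 + c^4/12 - 2*c^3/9 - c^2/2


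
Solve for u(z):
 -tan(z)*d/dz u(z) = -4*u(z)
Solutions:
 u(z) = C1*sin(z)^4


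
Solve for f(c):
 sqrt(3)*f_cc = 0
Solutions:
 f(c) = C1 + C2*c


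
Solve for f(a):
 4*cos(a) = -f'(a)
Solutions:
 f(a) = C1 - 4*sin(a)


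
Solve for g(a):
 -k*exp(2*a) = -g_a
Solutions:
 g(a) = C1 + k*exp(2*a)/2


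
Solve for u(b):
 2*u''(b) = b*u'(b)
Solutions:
 u(b) = C1 + C2*erfi(b/2)


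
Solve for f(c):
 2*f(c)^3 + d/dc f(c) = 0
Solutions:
 f(c) = -sqrt(2)*sqrt(-1/(C1 - 2*c))/2
 f(c) = sqrt(2)*sqrt(-1/(C1 - 2*c))/2


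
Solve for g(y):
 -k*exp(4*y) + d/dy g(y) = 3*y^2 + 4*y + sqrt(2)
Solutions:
 g(y) = C1 + k*exp(4*y)/4 + y^3 + 2*y^2 + sqrt(2)*y


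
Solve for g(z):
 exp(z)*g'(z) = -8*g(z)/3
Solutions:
 g(z) = C1*exp(8*exp(-z)/3)


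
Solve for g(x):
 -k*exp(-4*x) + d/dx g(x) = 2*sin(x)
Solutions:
 g(x) = C1 - k*exp(-4*x)/4 - 2*cos(x)


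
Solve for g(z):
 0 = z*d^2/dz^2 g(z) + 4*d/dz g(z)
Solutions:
 g(z) = C1 + C2/z^3


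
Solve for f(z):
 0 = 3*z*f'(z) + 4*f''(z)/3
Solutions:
 f(z) = C1 + C2*erf(3*sqrt(2)*z/4)


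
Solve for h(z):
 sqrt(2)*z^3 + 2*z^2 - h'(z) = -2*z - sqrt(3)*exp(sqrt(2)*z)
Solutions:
 h(z) = C1 + sqrt(2)*z^4/4 + 2*z^3/3 + z^2 + sqrt(6)*exp(sqrt(2)*z)/2


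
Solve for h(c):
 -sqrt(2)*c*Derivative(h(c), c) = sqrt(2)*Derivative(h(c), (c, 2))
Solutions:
 h(c) = C1 + C2*erf(sqrt(2)*c/2)


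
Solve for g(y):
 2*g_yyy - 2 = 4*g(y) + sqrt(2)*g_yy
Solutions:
 g(y) = C1*exp(y*(-18*(sqrt(2)/108 + 1 + sqrt(2)*sqrt(-1 + (sqrt(2) + 108)^2/2)/108)^(1/3) - 1/(sqrt(2)/108 + 1 + sqrt(2)*sqrt(-1 + (sqrt(2) + 108)^2/2)/108)^(1/3) + 6*sqrt(2))/36)*sin(sqrt(3)*y*(-18*(sqrt(2)/108 + 1 + sqrt(2)*sqrt(-1 + 1458*(-2 - sqrt(2)/54)^2)/108)^(1/3) + (sqrt(2)/108 + 1 + sqrt(2)*sqrt(-1 + 1458*(-2 - sqrt(2)/54)^2)/108)^(-1/3))/36) + C2*exp(y*(-18*(sqrt(2)/108 + 1 + sqrt(2)*sqrt(-1 + (sqrt(2) + 108)^2/2)/108)^(1/3) - 1/(sqrt(2)/108 + 1 + sqrt(2)*sqrt(-1 + (sqrt(2) + 108)^2/2)/108)^(1/3) + 6*sqrt(2))/36)*cos(sqrt(3)*y*(-18*(sqrt(2)/108 + 1 + sqrt(2)*sqrt(-1 + 1458*(-2 - sqrt(2)/54)^2)/108)^(1/3) + (sqrt(2)/108 + 1 + sqrt(2)*sqrt(-1 + 1458*(-2 - sqrt(2)/54)^2)/108)^(-1/3))/36) + C3*exp(y*(1/(18*(sqrt(2)/108 + 1 + sqrt(2)*sqrt(-1 + (sqrt(2) + 108)^2/2)/108)^(1/3)) + sqrt(2)/6 + (sqrt(2)/108 + 1 + sqrt(2)*sqrt(-1 + (sqrt(2) + 108)^2/2)/108)^(1/3))) - 1/2


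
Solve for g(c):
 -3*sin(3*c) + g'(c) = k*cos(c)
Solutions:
 g(c) = C1 + k*sin(c) - cos(3*c)


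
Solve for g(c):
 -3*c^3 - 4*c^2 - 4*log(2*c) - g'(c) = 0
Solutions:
 g(c) = C1 - 3*c^4/4 - 4*c^3/3 - 4*c*log(c) - 4*c*log(2) + 4*c


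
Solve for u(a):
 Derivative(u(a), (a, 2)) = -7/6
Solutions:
 u(a) = C1 + C2*a - 7*a^2/12


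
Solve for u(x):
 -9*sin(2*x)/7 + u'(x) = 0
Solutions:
 u(x) = C1 - 9*cos(2*x)/14


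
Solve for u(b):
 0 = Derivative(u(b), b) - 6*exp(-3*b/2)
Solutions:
 u(b) = C1 - 4*exp(-3*b/2)


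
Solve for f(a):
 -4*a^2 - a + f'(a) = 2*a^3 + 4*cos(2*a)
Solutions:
 f(a) = C1 + a^4/2 + 4*a^3/3 + a^2/2 + 2*sin(2*a)


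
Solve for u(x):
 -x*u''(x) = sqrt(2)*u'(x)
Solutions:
 u(x) = C1 + C2*x^(1 - sqrt(2))


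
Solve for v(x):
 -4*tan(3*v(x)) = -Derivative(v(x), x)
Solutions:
 v(x) = -asin(C1*exp(12*x))/3 + pi/3
 v(x) = asin(C1*exp(12*x))/3


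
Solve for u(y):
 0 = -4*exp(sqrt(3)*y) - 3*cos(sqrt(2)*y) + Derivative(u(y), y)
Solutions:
 u(y) = C1 + 4*sqrt(3)*exp(sqrt(3)*y)/3 + 3*sqrt(2)*sin(sqrt(2)*y)/2


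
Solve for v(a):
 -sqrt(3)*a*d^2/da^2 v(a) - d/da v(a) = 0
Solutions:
 v(a) = C1 + C2*a^(1 - sqrt(3)/3)


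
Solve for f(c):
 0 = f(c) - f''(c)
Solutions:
 f(c) = C1*exp(-c) + C2*exp(c)


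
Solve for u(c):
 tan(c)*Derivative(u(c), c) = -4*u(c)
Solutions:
 u(c) = C1/sin(c)^4


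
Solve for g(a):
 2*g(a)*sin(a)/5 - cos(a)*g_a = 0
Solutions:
 g(a) = C1/cos(a)^(2/5)


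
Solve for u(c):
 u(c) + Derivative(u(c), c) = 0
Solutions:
 u(c) = C1*exp(-c)


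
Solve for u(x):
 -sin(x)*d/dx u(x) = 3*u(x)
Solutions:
 u(x) = C1*(cos(x) + 1)^(3/2)/(cos(x) - 1)^(3/2)


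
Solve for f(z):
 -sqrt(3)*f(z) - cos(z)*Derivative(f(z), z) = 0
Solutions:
 f(z) = C1*(sin(z) - 1)^(sqrt(3)/2)/(sin(z) + 1)^(sqrt(3)/2)


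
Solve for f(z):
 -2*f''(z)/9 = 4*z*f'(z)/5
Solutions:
 f(z) = C1 + C2*erf(3*sqrt(5)*z/5)


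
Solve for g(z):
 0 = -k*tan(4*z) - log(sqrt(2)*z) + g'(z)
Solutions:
 g(z) = C1 - k*log(cos(4*z))/4 + z*log(z) - z + z*log(2)/2


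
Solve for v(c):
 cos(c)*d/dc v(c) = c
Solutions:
 v(c) = C1 + Integral(c/cos(c), c)


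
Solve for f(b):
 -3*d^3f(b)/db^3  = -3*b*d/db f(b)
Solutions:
 f(b) = C1 + Integral(C2*airyai(b) + C3*airybi(b), b)


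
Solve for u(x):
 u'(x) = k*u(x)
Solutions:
 u(x) = C1*exp(k*x)


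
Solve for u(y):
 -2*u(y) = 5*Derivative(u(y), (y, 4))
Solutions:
 u(y) = (C1*sin(10^(3/4)*y/10) + C2*cos(10^(3/4)*y/10))*exp(-10^(3/4)*y/10) + (C3*sin(10^(3/4)*y/10) + C4*cos(10^(3/4)*y/10))*exp(10^(3/4)*y/10)


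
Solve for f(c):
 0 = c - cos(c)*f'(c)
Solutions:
 f(c) = C1 + Integral(c/cos(c), c)


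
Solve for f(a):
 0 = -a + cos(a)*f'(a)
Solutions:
 f(a) = C1 + Integral(a/cos(a), a)


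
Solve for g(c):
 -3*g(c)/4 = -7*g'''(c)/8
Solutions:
 g(c) = C3*exp(6^(1/3)*7^(2/3)*c/7) + (C1*sin(2^(1/3)*3^(5/6)*7^(2/3)*c/14) + C2*cos(2^(1/3)*3^(5/6)*7^(2/3)*c/14))*exp(-6^(1/3)*7^(2/3)*c/14)


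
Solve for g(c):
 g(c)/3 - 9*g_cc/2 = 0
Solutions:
 g(c) = C1*exp(-sqrt(6)*c/9) + C2*exp(sqrt(6)*c/9)


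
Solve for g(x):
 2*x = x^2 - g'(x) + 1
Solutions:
 g(x) = C1 + x^3/3 - x^2 + x


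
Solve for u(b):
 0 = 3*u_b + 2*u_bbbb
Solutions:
 u(b) = C1 + C4*exp(-2^(2/3)*3^(1/3)*b/2) + (C2*sin(2^(2/3)*3^(5/6)*b/4) + C3*cos(2^(2/3)*3^(5/6)*b/4))*exp(2^(2/3)*3^(1/3)*b/4)


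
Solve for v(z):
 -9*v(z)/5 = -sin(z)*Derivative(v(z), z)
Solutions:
 v(z) = C1*(cos(z) - 1)^(9/10)/(cos(z) + 1)^(9/10)


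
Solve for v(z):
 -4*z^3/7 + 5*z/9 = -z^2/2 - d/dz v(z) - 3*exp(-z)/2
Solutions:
 v(z) = C1 + z^4/7 - z^3/6 - 5*z^2/18 + 3*exp(-z)/2


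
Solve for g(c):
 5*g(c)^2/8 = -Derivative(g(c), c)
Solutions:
 g(c) = 8/(C1 + 5*c)


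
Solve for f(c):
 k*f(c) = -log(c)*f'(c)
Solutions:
 f(c) = C1*exp(-k*li(c))


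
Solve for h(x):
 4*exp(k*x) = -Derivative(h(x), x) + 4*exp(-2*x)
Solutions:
 h(x) = C1 - 2*exp(-2*x) - 4*exp(k*x)/k


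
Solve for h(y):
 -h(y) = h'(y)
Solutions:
 h(y) = C1*exp(-y)


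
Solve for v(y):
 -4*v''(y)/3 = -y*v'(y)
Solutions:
 v(y) = C1 + C2*erfi(sqrt(6)*y/4)


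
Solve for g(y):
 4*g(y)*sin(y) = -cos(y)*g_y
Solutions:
 g(y) = C1*cos(y)^4


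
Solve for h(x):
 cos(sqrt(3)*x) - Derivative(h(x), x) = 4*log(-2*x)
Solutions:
 h(x) = C1 - 4*x*log(-x) - 4*x*log(2) + 4*x + sqrt(3)*sin(sqrt(3)*x)/3


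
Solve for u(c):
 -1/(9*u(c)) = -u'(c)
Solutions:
 u(c) = -sqrt(C1 + 2*c)/3
 u(c) = sqrt(C1 + 2*c)/3


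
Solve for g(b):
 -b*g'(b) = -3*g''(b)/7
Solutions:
 g(b) = C1 + C2*erfi(sqrt(42)*b/6)


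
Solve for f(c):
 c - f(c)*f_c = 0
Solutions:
 f(c) = -sqrt(C1 + c^2)
 f(c) = sqrt(C1 + c^2)


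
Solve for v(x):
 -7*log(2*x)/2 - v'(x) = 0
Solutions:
 v(x) = C1 - 7*x*log(x)/2 - 7*x*log(2)/2 + 7*x/2


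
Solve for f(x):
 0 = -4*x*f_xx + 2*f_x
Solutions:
 f(x) = C1 + C2*x^(3/2)


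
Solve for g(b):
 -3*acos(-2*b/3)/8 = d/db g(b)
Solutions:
 g(b) = C1 - 3*b*acos(-2*b/3)/8 - 3*sqrt(9 - 4*b^2)/16


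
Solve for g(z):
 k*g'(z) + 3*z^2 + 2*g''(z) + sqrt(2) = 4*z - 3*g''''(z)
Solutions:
 g(z) = C1 + C2*exp(2^(1/3)*z*(-2^(1/3)*(9*k + sqrt(81*k^2 + 32))^(1/3) + 4/(9*k + sqrt(81*k^2 + 32))^(1/3))/6) + C3*exp(2^(1/3)*z*(2^(1/3)*(9*k + sqrt(81*k^2 + 32))^(1/3) - 2^(1/3)*sqrt(3)*I*(9*k + sqrt(81*k^2 + 32))^(1/3) + 16/((-1 + sqrt(3)*I)*(9*k + sqrt(81*k^2 + 32))^(1/3)))/12) + C4*exp(2^(1/3)*z*(2^(1/3)*(9*k + sqrt(81*k^2 + 32))^(1/3) + 2^(1/3)*sqrt(3)*I*(9*k + sqrt(81*k^2 + 32))^(1/3) - 16/((1 + sqrt(3)*I)*(9*k + sqrt(81*k^2 + 32))^(1/3)))/12) - z^3/k + 2*z^2/k - sqrt(2)*z/k + 6*z^2/k^2 - 8*z/k^2 - 24*z/k^3


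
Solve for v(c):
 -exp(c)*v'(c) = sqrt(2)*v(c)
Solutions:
 v(c) = C1*exp(sqrt(2)*exp(-c))


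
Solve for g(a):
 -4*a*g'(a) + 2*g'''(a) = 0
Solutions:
 g(a) = C1 + Integral(C2*airyai(2^(1/3)*a) + C3*airybi(2^(1/3)*a), a)


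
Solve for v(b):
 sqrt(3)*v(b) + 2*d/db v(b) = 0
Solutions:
 v(b) = C1*exp(-sqrt(3)*b/2)


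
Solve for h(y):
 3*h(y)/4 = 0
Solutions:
 h(y) = 0


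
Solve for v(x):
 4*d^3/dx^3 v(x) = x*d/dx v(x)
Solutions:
 v(x) = C1 + Integral(C2*airyai(2^(1/3)*x/2) + C3*airybi(2^(1/3)*x/2), x)


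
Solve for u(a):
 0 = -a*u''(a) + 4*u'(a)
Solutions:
 u(a) = C1 + C2*a^5


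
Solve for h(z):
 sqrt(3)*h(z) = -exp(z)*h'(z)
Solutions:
 h(z) = C1*exp(sqrt(3)*exp(-z))


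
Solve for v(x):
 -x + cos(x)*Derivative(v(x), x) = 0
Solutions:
 v(x) = C1 + Integral(x/cos(x), x)


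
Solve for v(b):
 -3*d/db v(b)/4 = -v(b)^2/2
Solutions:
 v(b) = -3/(C1 + 2*b)


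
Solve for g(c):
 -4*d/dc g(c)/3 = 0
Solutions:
 g(c) = C1


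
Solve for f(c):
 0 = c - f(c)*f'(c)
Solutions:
 f(c) = -sqrt(C1 + c^2)
 f(c) = sqrt(C1 + c^2)


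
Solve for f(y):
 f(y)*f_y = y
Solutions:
 f(y) = -sqrt(C1 + y^2)
 f(y) = sqrt(C1 + y^2)


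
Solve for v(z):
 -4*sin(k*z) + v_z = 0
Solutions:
 v(z) = C1 - 4*cos(k*z)/k


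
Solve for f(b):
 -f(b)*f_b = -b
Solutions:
 f(b) = -sqrt(C1 + b^2)
 f(b) = sqrt(C1 + b^2)


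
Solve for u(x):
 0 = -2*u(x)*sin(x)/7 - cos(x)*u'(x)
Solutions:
 u(x) = C1*cos(x)^(2/7)


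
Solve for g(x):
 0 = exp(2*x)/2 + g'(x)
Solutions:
 g(x) = C1 - exp(2*x)/4


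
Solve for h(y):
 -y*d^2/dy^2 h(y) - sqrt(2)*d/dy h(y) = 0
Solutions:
 h(y) = C1 + C2*y^(1 - sqrt(2))


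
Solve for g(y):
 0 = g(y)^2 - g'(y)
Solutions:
 g(y) = -1/(C1 + y)


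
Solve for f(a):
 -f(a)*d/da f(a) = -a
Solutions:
 f(a) = -sqrt(C1 + a^2)
 f(a) = sqrt(C1 + a^2)


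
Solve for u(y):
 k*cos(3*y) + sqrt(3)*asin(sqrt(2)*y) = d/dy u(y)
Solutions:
 u(y) = C1 + k*sin(3*y)/3 + sqrt(3)*(y*asin(sqrt(2)*y) + sqrt(2)*sqrt(1 - 2*y^2)/2)


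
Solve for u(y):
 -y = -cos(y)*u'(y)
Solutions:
 u(y) = C1 + Integral(y/cos(y), y)


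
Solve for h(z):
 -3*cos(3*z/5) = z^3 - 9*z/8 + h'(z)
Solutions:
 h(z) = C1 - z^4/4 + 9*z^2/16 - 5*sin(3*z/5)


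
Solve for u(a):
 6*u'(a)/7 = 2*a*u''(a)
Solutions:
 u(a) = C1 + C2*a^(10/7)


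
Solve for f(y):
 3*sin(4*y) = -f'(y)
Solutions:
 f(y) = C1 + 3*cos(4*y)/4


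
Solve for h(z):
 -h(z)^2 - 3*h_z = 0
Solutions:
 h(z) = 3/(C1 + z)


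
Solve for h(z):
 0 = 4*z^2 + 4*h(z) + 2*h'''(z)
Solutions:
 h(z) = C3*exp(-2^(1/3)*z) - z^2 + (C1*sin(2^(1/3)*sqrt(3)*z/2) + C2*cos(2^(1/3)*sqrt(3)*z/2))*exp(2^(1/3)*z/2)


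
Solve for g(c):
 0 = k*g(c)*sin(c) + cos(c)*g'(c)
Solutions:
 g(c) = C1*exp(k*log(cos(c)))


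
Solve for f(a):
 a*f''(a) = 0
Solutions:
 f(a) = C1 + C2*a


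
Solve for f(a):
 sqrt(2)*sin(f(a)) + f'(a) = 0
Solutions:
 f(a) = -acos((-C1 - exp(2*sqrt(2)*a))/(C1 - exp(2*sqrt(2)*a))) + 2*pi
 f(a) = acos((-C1 - exp(2*sqrt(2)*a))/(C1 - exp(2*sqrt(2)*a)))


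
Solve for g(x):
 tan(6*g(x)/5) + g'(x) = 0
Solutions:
 g(x) = -5*asin(C1*exp(-6*x/5))/6 + 5*pi/6
 g(x) = 5*asin(C1*exp(-6*x/5))/6


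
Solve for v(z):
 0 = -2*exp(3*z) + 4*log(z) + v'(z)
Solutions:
 v(z) = C1 - 4*z*log(z) + 4*z + 2*exp(3*z)/3


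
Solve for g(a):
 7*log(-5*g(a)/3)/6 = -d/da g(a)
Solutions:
 6*Integral(1/(log(-_y) - log(3) + log(5)), (_y, g(a)))/7 = C1 - a


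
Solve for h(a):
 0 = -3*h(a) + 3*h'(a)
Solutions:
 h(a) = C1*exp(a)


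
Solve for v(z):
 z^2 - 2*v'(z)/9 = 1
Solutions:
 v(z) = C1 + 3*z^3/2 - 9*z/2


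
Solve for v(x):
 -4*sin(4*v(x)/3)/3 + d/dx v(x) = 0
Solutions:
 -4*x/3 + 3*log(cos(4*v(x)/3) - 1)/8 - 3*log(cos(4*v(x)/3) + 1)/8 = C1


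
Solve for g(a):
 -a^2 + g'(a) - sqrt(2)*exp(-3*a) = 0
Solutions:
 g(a) = C1 + a^3/3 - sqrt(2)*exp(-3*a)/3


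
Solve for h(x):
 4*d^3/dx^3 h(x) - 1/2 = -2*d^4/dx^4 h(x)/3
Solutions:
 h(x) = C1 + C2*x + C3*x^2 + C4*exp(-6*x) + x^3/48


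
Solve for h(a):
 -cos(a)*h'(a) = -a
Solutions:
 h(a) = C1 + Integral(a/cos(a), a)


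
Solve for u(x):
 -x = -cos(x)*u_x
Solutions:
 u(x) = C1 + Integral(x/cos(x), x)


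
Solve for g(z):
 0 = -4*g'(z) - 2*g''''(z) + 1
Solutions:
 g(z) = C1 + C4*exp(-2^(1/3)*z) + z/4 + (C2*sin(2^(1/3)*sqrt(3)*z/2) + C3*cos(2^(1/3)*sqrt(3)*z/2))*exp(2^(1/3)*z/2)


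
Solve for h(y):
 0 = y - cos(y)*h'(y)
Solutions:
 h(y) = C1 + Integral(y/cos(y), y)


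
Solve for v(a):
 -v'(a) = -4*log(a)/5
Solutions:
 v(a) = C1 + 4*a*log(a)/5 - 4*a/5


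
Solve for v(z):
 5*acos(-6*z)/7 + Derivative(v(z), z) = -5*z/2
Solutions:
 v(z) = C1 - 5*z^2/4 - 5*z*acos(-6*z)/7 - 5*sqrt(1 - 36*z^2)/42


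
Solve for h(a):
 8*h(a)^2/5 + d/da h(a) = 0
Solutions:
 h(a) = 5/(C1 + 8*a)


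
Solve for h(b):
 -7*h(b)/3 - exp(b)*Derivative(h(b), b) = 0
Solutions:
 h(b) = C1*exp(7*exp(-b)/3)


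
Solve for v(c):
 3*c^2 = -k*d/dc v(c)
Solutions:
 v(c) = C1 - c^3/k


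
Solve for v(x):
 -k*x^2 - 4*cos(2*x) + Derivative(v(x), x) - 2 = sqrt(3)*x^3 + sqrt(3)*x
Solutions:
 v(x) = C1 + k*x^3/3 + sqrt(3)*x^4/4 + sqrt(3)*x^2/2 + 2*x + 2*sin(2*x)


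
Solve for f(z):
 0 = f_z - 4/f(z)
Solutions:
 f(z) = -sqrt(C1 + 8*z)
 f(z) = sqrt(C1 + 8*z)


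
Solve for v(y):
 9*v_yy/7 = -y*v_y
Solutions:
 v(y) = C1 + C2*erf(sqrt(14)*y/6)


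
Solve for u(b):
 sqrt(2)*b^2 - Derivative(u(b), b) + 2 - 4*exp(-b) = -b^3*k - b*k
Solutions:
 u(b) = C1 + b^4*k/4 + sqrt(2)*b^3/3 + b^2*k/2 + 2*b + 4*exp(-b)


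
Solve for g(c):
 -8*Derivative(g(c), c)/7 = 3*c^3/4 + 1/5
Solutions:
 g(c) = C1 - 21*c^4/128 - 7*c/40


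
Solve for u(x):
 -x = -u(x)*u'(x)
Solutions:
 u(x) = -sqrt(C1 + x^2)
 u(x) = sqrt(C1 + x^2)


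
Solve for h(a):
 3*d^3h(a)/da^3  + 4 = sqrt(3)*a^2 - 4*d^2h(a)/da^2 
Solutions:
 h(a) = C1 + C2*a + C3*exp(-4*a/3) + sqrt(3)*a^4/48 - sqrt(3)*a^3/16 + a^2*(-32 + 9*sqrt(3))/64


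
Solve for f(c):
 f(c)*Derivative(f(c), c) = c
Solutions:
 f(c) = -sqrt(C1 + c^2)
 f(c) = sqrt(C1 + c^2)


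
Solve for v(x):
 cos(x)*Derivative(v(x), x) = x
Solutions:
 v(x) = C1 + Integral(x/cos(x), x)


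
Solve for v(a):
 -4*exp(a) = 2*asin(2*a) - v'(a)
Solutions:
 v(a) = C1 + 2*a*asin(2*a) + sqrt(1 - 4*a^2) + 4*exp(a)


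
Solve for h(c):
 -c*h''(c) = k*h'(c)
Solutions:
 h(c) = C1 + c^(1 - re(k))*(C2*sin(log(c)*Abs(im(k))) + C3*cos(log(c)*im(k)))


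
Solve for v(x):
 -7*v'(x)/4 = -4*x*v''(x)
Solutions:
 v(x) = C1 + C2*x^(23/16)


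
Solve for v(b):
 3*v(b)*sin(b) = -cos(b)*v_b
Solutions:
 v(b) = C1*cos(b)^3


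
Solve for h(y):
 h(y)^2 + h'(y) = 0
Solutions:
 h(y) = 1/(C1 + y)


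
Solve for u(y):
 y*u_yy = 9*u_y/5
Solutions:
 u(y) = C1 + C2*y^(14/5)


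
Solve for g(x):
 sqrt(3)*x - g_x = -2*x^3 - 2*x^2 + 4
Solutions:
 g(x) = C1 + x^4/2 + 2*x^3/3 + sqrt(3)*x^2/2 - 4*x


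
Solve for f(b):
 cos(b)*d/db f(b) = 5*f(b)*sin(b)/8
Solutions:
 f(b) = C1/cos(b)^(5/8)


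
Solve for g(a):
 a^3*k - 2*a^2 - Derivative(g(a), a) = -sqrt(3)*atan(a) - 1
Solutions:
 g(a) = C1 + a^4*k/4 - 2*a^3/3 + a + sqrt(3)*(a*atan(a) - log(a^2 + 1)/2)


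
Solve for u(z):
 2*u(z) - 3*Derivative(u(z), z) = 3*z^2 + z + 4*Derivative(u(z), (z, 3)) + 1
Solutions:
 u(z) = C3*exp(z/2) + 3*z^2/2 + 5*z + (C1*sin(sqrt(15)*z/4) + C2*cos(sqrt(15)*z/4))*exp(-z/4) + 8


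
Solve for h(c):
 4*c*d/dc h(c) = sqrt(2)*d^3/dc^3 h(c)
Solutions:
 h(c) = C1 + Integral(C2*airyai(sqrt(2)*c) + C3*airybi(sqrt(2)*c), c)


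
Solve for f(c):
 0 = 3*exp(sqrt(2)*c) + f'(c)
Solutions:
 f(c) = C1 - 3*sqrt(2)*exp(sqrt(2)*c)/2


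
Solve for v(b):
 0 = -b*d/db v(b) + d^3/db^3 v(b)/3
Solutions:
 v(b) = C1 + Integral(C2*airyai(3^(1/3)*b) + C3*airybi(3^(1/3)*b), b)


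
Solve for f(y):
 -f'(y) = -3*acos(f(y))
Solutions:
 Integral(1/acos(_y), (_y, f(y))) = C1 + 3*y


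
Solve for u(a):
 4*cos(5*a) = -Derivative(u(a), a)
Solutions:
 u(a) = C1 - 4*sin(5*a)/5


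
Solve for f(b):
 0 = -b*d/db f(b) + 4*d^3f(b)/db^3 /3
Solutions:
 f(b) = C1 + Integral(C2*airyai(6^(1/3)*b/2) + C3*airybi(6^(1/3)*b/2), b)


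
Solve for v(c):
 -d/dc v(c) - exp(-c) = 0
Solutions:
 v(c) = C1 + exp(-c)


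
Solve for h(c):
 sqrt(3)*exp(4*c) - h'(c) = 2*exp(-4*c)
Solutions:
 h(c) = C1 + sqrt(3)*exp(4*c)/4 + exp(-4*c)/2


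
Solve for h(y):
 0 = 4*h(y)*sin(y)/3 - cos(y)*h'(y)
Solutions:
 h(y) = C1/cos(y)^(4/3)


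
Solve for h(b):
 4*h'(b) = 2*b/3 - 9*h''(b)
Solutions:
 h(b) = C1 + C2*exp(-4*b/9) + b^2/12 - 3*b/8


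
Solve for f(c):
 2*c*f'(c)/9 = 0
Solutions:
 f(c) = C1


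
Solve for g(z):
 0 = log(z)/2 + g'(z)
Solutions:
 g(z) = C1 - z*log(z)/2 + z/2


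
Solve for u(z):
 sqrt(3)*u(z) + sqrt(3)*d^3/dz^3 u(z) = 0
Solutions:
 u(z) = C3*exp(-z) + (C1*sin(sqrt(3)*z/2) + C2*cos(sqrt(3)*z/2))*exp(z/2)


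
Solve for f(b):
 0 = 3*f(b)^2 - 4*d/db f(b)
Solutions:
 f(b) = -4/(C1 + 3*b)


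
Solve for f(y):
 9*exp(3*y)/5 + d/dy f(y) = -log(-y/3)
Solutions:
 f(y) = C1 - y*log(-y) + y*(1 + log(3)) - 3*exp(3*y)/5


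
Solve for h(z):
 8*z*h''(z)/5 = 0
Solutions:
 h(z) = C1 + C2*z


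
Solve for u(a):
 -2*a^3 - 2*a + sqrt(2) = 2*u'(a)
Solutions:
 u(a) = C1 - a^4/4 - a^2/2 + sqrt(2)*a/2


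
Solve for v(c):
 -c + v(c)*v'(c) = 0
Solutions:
 v(c) = -sqrt(C1 + c^2)
 v(c) = sqrt(C1 + c^2)


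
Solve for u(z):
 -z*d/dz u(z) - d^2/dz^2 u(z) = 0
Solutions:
 u(z) = C1 + C2*erf(sqrt(2)*z/2)


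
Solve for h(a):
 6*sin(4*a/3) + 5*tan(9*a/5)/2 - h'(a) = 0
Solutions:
 h(a) = C1 - 25*log(cos(9*a/5))/18 - 9*cos(4*a/3)/2


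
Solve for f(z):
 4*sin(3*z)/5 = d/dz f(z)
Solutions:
 f(z) = C1 - 4*cos(3*z)/15


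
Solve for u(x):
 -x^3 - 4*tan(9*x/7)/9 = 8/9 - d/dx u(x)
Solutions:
 u(x) = C1 + x^4/4 + 8*x/9 - 28*log(cos(9*x/7))/81


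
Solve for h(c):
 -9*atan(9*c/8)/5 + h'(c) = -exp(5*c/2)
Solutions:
 h(c) = C1 + 9*c*atan(9*c/8)/5 - 2*exp(5*c/2)/5 - 4*log(81*c^2 + 64)/5


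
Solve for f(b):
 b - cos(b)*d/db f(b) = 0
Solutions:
 f(b) = C1 + Integral(b/cos(b), b)


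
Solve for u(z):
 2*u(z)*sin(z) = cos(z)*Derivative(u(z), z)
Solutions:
 u(z) = C1/cos(z)^2


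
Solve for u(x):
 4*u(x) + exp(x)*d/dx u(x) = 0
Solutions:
 u(x) = C1*exp(4*exp(-x))


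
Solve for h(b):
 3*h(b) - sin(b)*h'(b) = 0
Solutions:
 h(b) = C1*(cos(b) - 1)^(3/2)/(cos(b) + 1)^(3/2)


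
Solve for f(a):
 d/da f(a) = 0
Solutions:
 f(a) = C1


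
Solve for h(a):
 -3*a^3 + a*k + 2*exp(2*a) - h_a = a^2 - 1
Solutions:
 h(a) = C1 - 3*a^4/4 - a^3/3 + a^2*k/2 + a + exp(2*a)


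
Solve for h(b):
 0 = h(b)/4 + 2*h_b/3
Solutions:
 h(b) = C1*exp(-3*b/8)


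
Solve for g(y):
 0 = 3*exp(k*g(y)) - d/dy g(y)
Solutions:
 g(y) = Piecewise((log(-1/(C1*k + 3*k*y))/k, Ne(k, 0)), (nan, True))
 g(y) = Piecewise((C1 + 3*y, Eq(k, 0)), (nan, True))


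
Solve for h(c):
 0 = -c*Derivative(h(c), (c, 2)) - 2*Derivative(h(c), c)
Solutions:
 h(c) = C1 + C2/c


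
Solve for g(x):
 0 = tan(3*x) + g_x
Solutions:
 g(x) = C1 + log(cos(3*x))/3


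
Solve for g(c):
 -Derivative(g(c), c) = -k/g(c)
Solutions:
 g(c) = -sqrt(C1 + 2*c*k)
 g(c) = sqrt(C1 + 2*c*k)


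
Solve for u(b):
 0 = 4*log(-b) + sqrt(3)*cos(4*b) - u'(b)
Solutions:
 u(b) = C1 + 4*b*log(-b) - 4*b + sqrt(3)*sin(4*b)/4


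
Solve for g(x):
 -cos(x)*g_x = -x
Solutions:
 g(x) = C1 + Integral(x/cos(x), x)


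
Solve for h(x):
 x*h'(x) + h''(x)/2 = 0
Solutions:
 h(x) = C1 + C2*erf(x)


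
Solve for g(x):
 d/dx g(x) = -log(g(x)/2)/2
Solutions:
 -2*Integral(1/(-log(_y) + log(2)), (_y, g(x))) = C1 - x


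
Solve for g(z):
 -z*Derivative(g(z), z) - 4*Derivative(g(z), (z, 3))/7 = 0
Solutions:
 g(z) = C1 + Integral(C2*airyai(-14^(1/3)*z/2) + C3*airybi(-14^(1/3)*z/2), z)


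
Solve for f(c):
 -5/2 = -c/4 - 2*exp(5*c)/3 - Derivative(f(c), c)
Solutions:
 f(c) = C1 - c^2/8 + 5*c/2 - 2*exp(5*c)/15


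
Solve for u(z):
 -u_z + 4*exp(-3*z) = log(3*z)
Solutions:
 u(z) = C1 - z*log(z) + z*(1 - log(3)) - 4*exp(-3*z)/3


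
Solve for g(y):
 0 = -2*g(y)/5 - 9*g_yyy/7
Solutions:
 g(y) = C3*exp(-1050^(1/3)*y/15) + (C1*sin(3^(5/6)*350^(1/3)*y/30) + C2*cos(3^(5/6)*350^(1/3)*y/30))*exp(1050^(1/3)*y/30)


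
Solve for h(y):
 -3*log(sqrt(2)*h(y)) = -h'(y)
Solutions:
 -2*Integral(1/(2*log(_y) + log(2)), (_y, h(y)))/3 = C1 - y


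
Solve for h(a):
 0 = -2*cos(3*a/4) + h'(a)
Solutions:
 h(a) = C1 + 8*sin(3*a/4)/3


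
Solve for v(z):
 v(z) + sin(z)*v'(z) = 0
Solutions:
 v(z) = C1*sqrt(cos(z) + 1)/sqrt(cos(z) - 1)


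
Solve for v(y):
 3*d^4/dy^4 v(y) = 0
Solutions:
 v(y) = C1 + C2*y + C3*y^2 + C4*y^3


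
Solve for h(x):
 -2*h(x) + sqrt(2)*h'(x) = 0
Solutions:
 h(x) = C1*exp(sqrt(2)*x)


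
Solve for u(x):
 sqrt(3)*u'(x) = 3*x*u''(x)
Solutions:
 u(x) = C1 + C2*x^(sqrt(3)/3 + 1)


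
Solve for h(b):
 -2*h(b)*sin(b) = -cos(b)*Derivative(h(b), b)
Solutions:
 h(b) = C1/cos(b)^2


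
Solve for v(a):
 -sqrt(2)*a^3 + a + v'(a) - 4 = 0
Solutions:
 v(a) = C1 + sqrt(2)*a^4/4 - a^2/2 + 4*a


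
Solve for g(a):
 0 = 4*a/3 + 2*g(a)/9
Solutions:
 g(a) = -6*a


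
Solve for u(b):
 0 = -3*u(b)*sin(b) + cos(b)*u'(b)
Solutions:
 u(b) = C1/cos(b)^3


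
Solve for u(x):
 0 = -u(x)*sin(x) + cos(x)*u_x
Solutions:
 u(x) = C1/cos(x)


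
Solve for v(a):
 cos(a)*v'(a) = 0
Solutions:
 v(a) = C1


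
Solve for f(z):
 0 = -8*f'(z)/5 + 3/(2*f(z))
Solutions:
 f(z) = -sqrt(C1 + 30*z)/4
 f(z) = sqrt(C1 + 30*z)/4


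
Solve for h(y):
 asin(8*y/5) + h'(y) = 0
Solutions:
 h(y) = C1 - y*asin(8*y/5) - sqrt(25 - 64*y^2)/8


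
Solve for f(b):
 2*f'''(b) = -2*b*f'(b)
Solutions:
 f(b) = C1 + Integral(C2*airyai(-b) + C3*airybi(-b), b)


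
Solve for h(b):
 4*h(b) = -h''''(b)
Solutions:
 h(b) = (C1*sin(b) + C2*cos(b))*exp(-b) + (C3*sin(b) + C4*cos(b))*exp(b)


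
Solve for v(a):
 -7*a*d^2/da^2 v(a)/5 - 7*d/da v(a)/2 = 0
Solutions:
 v(a) = C1 + C2/a^(3/2)


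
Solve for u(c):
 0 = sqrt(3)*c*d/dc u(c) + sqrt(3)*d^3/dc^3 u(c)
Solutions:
 u(c) = C1 + Integral(C2*airyai(-c) + C3*airybi(-c), c)


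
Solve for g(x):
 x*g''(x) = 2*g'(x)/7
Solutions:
 g(x) = C1 + C2*x^(9/7)


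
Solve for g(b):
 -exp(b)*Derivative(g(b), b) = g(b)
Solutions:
 g(b) = C1*exp(exp(-b))


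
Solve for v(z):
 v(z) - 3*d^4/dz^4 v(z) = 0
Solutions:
 v(z) = C1*exp(-3^(3/4)*z/3) + C2*exp(3^(3/4)*z/3) + C3*sin(3^(3/4)*z/3) + C4*cos(3^(3/4)*z/3)


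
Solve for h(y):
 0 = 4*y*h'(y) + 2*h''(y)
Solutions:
 h(y) = C1 + C2*erf(y)


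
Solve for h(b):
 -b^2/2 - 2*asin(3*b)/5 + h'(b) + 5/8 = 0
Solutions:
 h(b) = C1 + b^3/6 + 2*b*asin(3*b)/5 - 5*b/8 + 2*sqrt(1 - 9*b^2)/15


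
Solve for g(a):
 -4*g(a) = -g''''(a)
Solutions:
 g(a) = C1*exp(-sqrt(2)*a) + C2*exp(sqrt(2)*a) + C3*sin(sqrt(2)*a) + C4*cos(sqrt(2)*a)


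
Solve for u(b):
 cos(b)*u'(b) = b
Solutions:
 u(b) = C1 + Integral(b/cos(b), b)


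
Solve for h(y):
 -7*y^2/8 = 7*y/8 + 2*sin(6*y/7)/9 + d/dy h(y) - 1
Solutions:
 h(y) = C1 - 7*y^3/24 - 7*y^2/16 + y + 7*cos(6*y/7)/27


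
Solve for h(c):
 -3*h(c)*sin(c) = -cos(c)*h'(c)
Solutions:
 h(c) = C1/cos(c)^3


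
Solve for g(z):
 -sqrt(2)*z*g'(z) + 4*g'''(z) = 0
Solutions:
 g(z) = C1 + Integral(C2*airyai(sqrt(2)*z/2) + C3*airybi(sqrt(2)*z/2), z)


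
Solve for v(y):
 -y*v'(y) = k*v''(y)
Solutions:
 v(y) = C1 + C2*sqrt(k)*erf(sqrt(2)*y*sqrt(1/k)/2)


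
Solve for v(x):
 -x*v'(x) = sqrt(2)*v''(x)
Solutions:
 v(x) = C1 + C2*erf(2^(1/4)*x/2)


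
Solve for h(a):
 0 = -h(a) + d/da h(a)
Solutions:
 h(a) = C1*exp(a)


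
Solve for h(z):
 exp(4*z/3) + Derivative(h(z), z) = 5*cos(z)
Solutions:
 h(z) = C1 - 3*exp(4*z/3)/4 + 5*sin(z)


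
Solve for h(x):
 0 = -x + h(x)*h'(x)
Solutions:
 h(x) = -sqrt(C1 + x^2)
 h(x) = sqrt(C1 + x^2)


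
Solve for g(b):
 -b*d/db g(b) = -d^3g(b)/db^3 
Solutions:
 g(b) = C1 + Integral(C2*airyai(b) + C3*airybi(b), b)


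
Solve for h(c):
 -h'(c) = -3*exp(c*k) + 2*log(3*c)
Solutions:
 h(c) = C1 - 2*c*log(c) + 2*c*(1 - log(3)) + Piecewise((3*exp(c*k)/k, Ne(k, 0)), (3*c, True))


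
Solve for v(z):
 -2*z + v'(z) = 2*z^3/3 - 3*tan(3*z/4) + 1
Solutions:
 v(z) = C1 + z^4/6 + z^2 + z + 4*log(cos(3*z/4))


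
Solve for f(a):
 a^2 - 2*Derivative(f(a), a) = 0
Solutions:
 f(a) = C1 + a^3/6


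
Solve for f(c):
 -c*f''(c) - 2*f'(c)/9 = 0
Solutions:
 f(c) = C1 + C2*c^(7/9)


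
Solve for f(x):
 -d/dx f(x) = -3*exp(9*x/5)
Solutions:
 f(x) = C1 + 5*exp(9*x/5)/3


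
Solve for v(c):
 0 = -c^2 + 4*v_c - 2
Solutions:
 v(c) = C1 + c^3/12 + c/2


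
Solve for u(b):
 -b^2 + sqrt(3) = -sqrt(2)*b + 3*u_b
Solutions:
 u(b) = C1 - b^3/9 + sqrt(2)*b^2/6 + sqrt(3)*b/3


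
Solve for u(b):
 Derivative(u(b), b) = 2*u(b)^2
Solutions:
 u(b) = -1/(C1 + 2*b)


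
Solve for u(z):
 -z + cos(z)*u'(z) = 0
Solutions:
 u(z) = C1 + Integral(z/cos(z), z)


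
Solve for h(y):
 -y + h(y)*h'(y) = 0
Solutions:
 h(y) = -sqrt(C1 + y^2)
 h(y) = sqrt(C1 + y^2)


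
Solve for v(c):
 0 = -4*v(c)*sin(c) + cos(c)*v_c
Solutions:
 v(c) = C1/cos(c)^4


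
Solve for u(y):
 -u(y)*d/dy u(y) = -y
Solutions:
 u(y) = -sqrt(C1 + y^2)
 u(y) = sqrt(C1 + y^2)


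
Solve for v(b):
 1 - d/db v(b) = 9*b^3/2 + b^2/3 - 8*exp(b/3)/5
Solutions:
 v(b) = C1 - 9*b^4/8 - b^3/9 + b + 24*exp(b/3)/5


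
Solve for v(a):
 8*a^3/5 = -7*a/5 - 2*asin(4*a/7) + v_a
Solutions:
 v(a) = C1 + 2*a^4/5 + 7*a^2/10 + 2*a*asin(4*a/7) + sqrt(49 - 16*a^2)/2


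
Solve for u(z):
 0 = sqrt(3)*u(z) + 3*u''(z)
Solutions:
 u(z) = C1*sin(3^(3/4)*z/3) + C2*cos(3^(3/4)*z/3)


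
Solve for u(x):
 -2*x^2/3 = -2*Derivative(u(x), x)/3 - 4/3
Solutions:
 u(x) = C1 + x^3/3 - 2*x
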